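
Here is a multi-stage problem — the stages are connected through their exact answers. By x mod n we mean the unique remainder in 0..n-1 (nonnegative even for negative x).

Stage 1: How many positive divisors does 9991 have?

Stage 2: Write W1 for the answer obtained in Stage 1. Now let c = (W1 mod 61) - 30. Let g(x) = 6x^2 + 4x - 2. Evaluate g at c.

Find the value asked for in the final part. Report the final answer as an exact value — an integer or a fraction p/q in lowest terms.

3950

Stage 1: 9991 = 97 * 103; number of divisors = (1+1) * (1+1) = 4; answer 4
Stage 2: W1 = 4; c = -26; 6*(-26)^2 + 4*(-26)^1 - 2 = (4056) + (-104) + (-2) = 3950; answer 3950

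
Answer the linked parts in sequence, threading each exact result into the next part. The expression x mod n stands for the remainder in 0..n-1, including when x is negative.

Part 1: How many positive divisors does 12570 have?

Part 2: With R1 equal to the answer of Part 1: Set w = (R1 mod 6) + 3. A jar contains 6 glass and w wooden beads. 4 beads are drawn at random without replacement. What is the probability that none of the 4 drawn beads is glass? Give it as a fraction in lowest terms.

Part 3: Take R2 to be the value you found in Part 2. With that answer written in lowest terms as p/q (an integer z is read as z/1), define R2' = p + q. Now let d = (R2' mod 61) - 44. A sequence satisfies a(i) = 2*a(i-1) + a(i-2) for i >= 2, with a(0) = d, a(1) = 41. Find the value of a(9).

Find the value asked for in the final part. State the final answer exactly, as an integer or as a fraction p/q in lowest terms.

Part 1: 12570 = 2 * 3 * 5 * 419; number of divisors = (1+1) * (1+1) * (1+1) * (1+1) = 16; answer 16
Part 2: R1 = 16; w = 7; total draws C(13,4) = 715; favorable C(7,4) = 35; P = 7/143; answer 7/143
Part 3: R2 = 7/143; threaded value p + q = 150; d = -16; a(2) = 2*(41) + 1*(-16) = 66; iterating: a(2)=66, a(3)=173, a(4)=412, a(5)=997, a(6)=2406, a(7)=5809, a(8)=14024, a(9)=33857; answer 33857

33857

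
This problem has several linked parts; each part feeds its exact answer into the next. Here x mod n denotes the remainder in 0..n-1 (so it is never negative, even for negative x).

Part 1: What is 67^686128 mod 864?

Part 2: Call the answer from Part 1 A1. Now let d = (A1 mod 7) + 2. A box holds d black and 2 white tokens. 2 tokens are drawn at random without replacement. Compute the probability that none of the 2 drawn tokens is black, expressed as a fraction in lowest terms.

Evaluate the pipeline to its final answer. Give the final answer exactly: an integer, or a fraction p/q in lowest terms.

1/36

Part 1: squarings mod 864: 67^1=67, 67^2=169, 67^4=49, 67^8=673, 67^16=193, 67^32=97, 67^64=769, 67^128=385, 67^256=481, 67^512=673, 67^1024=193, 67^2048=97, 67^4096=769, 67^8192=385, 67^16384=481, 67^32768=673, 67^65536=193, 67^131072=97, 67^262144=769, 67^524288=385; 67^686128 = 67^16 * 67^32 * 67^2048 * 67^4096 * 67^8192 * 67^16384 * 67^131072 * 67^524288 = 481 (mod 864); answer 481
Part 2: A1 = 481; d = 7; total draws C(9,2) = 36; favorable C(2,2) = 1; P = 1/36; answer 1/36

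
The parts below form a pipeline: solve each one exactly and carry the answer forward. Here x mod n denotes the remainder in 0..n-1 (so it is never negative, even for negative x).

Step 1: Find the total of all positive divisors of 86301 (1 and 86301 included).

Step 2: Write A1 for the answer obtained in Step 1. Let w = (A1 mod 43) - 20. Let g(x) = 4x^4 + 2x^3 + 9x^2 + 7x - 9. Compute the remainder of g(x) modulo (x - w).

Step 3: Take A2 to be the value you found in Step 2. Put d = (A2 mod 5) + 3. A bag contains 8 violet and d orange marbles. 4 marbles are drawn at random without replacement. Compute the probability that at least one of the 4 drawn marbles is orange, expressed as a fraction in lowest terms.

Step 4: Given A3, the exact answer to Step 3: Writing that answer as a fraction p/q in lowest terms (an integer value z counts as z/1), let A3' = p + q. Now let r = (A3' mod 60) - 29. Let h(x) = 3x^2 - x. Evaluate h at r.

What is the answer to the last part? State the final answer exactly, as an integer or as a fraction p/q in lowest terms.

Step 1: 86301 = 3^2 * 43 * 223; sigma = (1 + 3 + 9) * (1 + 43) * (1 + 223) = 13 * 44 * 224 = 128128; answer 128128
Step 2: A1 = 128128; w = 11; remainder = value at the root: 4*(11)^4 + 2*(11)^3 + 9*(11)^2 + 7*(11)^1 - 9 = (58564) + (2662) + (1089) + (77) + (-9) = 62383; answer 62383
Step 3: A2 = 62383; d = 6; total draws C(14,4) = 1001; complement C(8,4) = 70; favorable 1001 - 70 = 931; P = 133/143; answer 133/143
Step 4: A3 = 133/143; threaded value p + q = 276; r = 7; 3*(7)^2 - 1*(7)^1 = (147) + (-7) = 140; answer 140

140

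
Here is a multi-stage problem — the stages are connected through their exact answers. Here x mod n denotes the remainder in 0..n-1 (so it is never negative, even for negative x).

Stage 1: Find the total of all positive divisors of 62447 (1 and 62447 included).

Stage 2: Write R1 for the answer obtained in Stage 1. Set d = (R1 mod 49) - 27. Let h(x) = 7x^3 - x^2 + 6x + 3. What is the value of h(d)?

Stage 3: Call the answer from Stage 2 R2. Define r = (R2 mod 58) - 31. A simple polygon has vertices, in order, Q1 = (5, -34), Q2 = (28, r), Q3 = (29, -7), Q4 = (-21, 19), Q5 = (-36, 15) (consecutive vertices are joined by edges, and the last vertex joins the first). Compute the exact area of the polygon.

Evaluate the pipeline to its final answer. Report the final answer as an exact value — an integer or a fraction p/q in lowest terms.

Stage 1: 62447 = 7 * 11 * 811; sigma = (1 + 7) * (1 + 11) * (1 + 811) = 8 * 12 * 812 = 77952; answer 77952
Stage 2: R1 = 77952; d = 15; 7*(15)^3 - 1*(15)^2 + 6*(15)^1 + 3 = (23625) + (-225) + (90) + (3) = 23493; answer 23493
Stage 3: R2 = 23493; r = -28; cross terms: (5*-28 - 28*-34)=812, (28*-7 - 29*-28)=616, (29*19 - -21*-7)=404, (-21*15 - -36*19)=369, (-36*-34 - 5*15)=1149; twice the area = |3350| = 3350; area = 1675; answer 1675

1675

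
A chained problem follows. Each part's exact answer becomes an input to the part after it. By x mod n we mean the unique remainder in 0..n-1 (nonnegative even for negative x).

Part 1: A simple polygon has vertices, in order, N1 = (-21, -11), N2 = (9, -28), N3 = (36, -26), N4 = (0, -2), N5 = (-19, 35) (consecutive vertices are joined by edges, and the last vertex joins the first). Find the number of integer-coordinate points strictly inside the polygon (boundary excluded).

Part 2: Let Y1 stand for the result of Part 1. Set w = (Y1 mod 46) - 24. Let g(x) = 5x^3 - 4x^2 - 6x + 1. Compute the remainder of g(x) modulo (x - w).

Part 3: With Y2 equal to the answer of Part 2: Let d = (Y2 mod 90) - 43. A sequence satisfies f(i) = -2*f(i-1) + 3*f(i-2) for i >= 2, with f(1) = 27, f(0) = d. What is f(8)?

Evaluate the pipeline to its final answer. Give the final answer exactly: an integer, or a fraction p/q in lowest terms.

4950

Part 1: cross terms: (-21*-28 - 9*-11)=687, (9*-26 - 36*-28)=774, (36*-2 - 0*-26)=-72, (0*35 - -19*-2)=-38, (-19*-11 - -21*35)=944; twice the area = |2295| = 2295; area = 2295/2; boundary points = 1 + 1 + 12 + 1 + 2 = 17; strictly interior points = area - boundary/2 + 1 = 1140; answer 1140
Part 2: Y1 = 1140; w = 12; remainder = value at the root: 5*(12)^3 - 4*(12)^2 - 6*(12)^1 + 1 = (8640) + (-576) + (-72) + (1) = 7993; answer 7993
Part 3: Y2 = 7993; d = 30; f(2) = -2*(27) + 3*(30) = 36; iterating: f(2)=36, f(3)=9, f(4)=90, f(5)=-153, f(6)=576, f(7)=-1611, f(8)=4950; answer 4950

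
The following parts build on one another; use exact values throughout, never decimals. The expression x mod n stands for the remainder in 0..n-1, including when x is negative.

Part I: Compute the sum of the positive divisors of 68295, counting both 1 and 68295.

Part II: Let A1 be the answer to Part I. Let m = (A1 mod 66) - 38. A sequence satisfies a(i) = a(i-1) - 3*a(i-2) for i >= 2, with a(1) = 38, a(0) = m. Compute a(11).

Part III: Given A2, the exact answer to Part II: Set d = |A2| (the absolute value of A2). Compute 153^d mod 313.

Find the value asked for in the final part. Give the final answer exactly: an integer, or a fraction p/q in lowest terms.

88

Part I: 68295 = 3 * 5 * 29 * 157; sigma = (1 + 3) * (1 + 5) * (1 + 29) * (1 + 157) = 4 * 6 * 30 * 158 = 113760; answer 113760
Part II: A1 = 113760; m = 4; a(2) = 1*(38) - 3*(4) = 26; iterating: a(2)=26, a(3)=-88, a(4)=-166, a(5)=98, a(6)=596, a(7)=302, a(8)=-1486, a(9)=-2392, a(10)=2066, a(11)=9242; answer 9242
Part III: A2 = 9242; d = 9242; squarings mod 313: 153^1=153, 153^2=247, 153^4=287, 153^8=50, 153^16=309, 153^32=16, 153^64=256, 153^128=119, 153^256=76, 153^512=142, 153^1024=132, 153^2048=209, 153^4096=174, 153^8192=228; 153^9242 = 153^2 * 153^8 * 153^16 * 153^1024 * 153^8192 = 88 (mod 313); answer 88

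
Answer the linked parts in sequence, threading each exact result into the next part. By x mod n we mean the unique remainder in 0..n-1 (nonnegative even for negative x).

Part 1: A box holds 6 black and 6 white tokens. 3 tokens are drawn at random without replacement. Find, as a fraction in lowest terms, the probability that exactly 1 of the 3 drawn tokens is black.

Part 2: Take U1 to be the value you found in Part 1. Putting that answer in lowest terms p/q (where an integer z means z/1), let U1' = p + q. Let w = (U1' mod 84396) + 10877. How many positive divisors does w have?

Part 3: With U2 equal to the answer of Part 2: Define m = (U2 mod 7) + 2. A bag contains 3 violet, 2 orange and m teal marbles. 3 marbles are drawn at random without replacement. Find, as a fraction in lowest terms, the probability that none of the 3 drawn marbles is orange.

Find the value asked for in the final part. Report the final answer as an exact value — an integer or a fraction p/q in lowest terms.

7/15

Part 1: total draws C(12,3) = 220; favorable C(6,1)*C(6,2) = 90; P = 9/22; answer 9/22
Part 2: U1 = 9/22; threaded value p + q = 31; w = 10908; 10908 = 2^2 * 3^3 * 101; number of divisors = (2+1) * (3+1) * (1+1) = 24; answer 24
Part 3: U2 = 24; m = 5; total draws C(10,3) = 120; favorable C(8,3) = 56; P = 7/15; answer 7/15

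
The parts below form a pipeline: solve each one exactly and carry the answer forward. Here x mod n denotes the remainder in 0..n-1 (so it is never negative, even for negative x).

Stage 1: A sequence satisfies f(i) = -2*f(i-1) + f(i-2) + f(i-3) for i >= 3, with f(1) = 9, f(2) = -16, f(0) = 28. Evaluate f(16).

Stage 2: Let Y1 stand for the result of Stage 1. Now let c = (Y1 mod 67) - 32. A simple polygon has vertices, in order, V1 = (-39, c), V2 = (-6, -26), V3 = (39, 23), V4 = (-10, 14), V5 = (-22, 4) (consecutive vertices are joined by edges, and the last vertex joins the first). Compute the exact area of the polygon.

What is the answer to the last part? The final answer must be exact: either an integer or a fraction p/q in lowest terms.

Stage 1: f(3) = -2*(-16) + 1*(9) + 1*(28) = 69; iterating: f(3)=69, f(4)=-145, f(5)=343, f(6)=-762, f(7)=1722, f(8)=-3863, f(9)=8686, f(10)=-19513, f(11)=43849, f(12)=-98525, f(13)=221386, f(14)=-497448, f(15)=1117757, f(16)=-2511576; answer -2511576
Stage 2: Y1 = -2511576; c = 21; cross terms: (-39*-26 - -6*21)=1140, (-6*23 - 39*-26)=876, (39*14 - -10*23)=776, (-10*4 - -22*14)=268, (-22*21 - -39*4)=-306; twice the area = |2754| = 2754; area = 1377; answer 1377

1377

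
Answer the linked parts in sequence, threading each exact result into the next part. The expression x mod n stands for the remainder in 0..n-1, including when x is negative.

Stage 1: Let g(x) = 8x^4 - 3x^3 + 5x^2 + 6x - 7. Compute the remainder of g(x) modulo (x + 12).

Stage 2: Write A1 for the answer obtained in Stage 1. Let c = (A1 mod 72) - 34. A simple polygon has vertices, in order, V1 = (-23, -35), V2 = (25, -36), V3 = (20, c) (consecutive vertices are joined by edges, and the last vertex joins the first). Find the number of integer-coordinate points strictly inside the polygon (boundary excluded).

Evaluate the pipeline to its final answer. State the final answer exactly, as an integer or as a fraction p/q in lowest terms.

1605

Stage 1: remainder = value at the root: 8*(-12)^4 - 3*(-12)^3 + 5*(-12)^2 + 6*(-12)^1 - 7 = (165888) + (5184) + (720) + (-72) + (-7) = 171713; answer 171713
Stage 2: A1 = 171713; c = 31; cross terms: (-23*-36 - 25*-35)=1703, (25*31 - 20*-36)=1495, (20*-35 - -23*31)=13; twice the area = |3211| = 3211; area = 3211/2; boundary points = 1 + 1 + 1 = 3; strictly interior points = area - boundary/2 + 1 = 1605; answer 1605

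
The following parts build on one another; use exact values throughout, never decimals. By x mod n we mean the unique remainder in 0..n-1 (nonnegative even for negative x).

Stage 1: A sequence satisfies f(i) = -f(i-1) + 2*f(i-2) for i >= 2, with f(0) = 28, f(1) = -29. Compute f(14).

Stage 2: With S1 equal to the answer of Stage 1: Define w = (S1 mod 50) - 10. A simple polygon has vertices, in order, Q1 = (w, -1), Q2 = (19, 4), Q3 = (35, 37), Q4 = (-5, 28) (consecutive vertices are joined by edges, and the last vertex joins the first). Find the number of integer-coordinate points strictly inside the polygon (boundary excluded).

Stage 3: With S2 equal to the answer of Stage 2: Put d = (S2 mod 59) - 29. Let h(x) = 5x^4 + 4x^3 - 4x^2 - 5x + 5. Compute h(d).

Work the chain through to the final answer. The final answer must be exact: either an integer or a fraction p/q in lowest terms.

Stage 1: f(2) = -1*(-29) + 2*(28) = 85; iterating: f(2)=85, f(3)=-143, f(4)=313, f(5)=-599, f(6)=1225, f(7)=-2423, f(8)=4873, f(9)=-9719, f(10)=19465, f(11)=-38903, f(12)=77833, f(13)=-155639, f(14)=311305; answer 311305
Stage 2: S1 = 311305; w = -5; cross terms: (-5*4 - 19*-1)=-1, (19*37 - 35*4)=563, (35*28 - -5*37)=1165, (-5*-1 - -5*28)=145; twice the area = |1872| = 1872; area = 936; boundary points = 1 + 1 + 1 + 29 = 32; strictly interior points = area - boundary/2 + 1 = 921; answer 921
Stage 3: S2 = 921; d = 7; 5*(7)^4 + 4*(7)^3 - 4*(7)^2 - 5*(7)^1 + 5 = (12005) + (1372) + (-196) + (-35) + (5) = 13151; answer 13151

13151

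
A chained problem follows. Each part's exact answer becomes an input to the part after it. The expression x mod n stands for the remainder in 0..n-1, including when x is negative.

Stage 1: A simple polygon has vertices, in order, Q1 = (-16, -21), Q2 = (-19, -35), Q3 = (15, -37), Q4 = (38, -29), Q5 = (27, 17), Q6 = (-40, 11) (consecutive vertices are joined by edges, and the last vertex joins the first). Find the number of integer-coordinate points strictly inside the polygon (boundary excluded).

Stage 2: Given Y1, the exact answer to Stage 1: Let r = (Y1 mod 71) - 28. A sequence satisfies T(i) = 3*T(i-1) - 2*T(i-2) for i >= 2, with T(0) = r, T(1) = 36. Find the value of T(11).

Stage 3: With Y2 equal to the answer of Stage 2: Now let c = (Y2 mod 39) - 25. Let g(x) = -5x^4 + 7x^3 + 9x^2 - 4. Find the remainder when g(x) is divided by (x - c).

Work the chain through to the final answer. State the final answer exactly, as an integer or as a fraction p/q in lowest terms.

8

Stage 1: cross terms: (-16*-35 - -19*-21)=161, (-19*-37 - 15*-35)=1228, (15*-29 - 38*-37)=971, (38*17 - 27*-29)=1429, (27*11 - -40*17)=977, (-40*-21 - -16*11)=1016; twice the area = |5782| = 5782; area = 2891; boundary points = 1 + 2 + 1 + 1 + 1 + 8 = 14; strictly interior points = area - boundary/2 + 1 = 2885; answer 2885
Stage 2: Y1 = 2885; r = 17; T(2) = 3*(36) - 2*(17) = 74; iterating: T(2)=74, T(3)=150, T(4)=302, T(5)=606, T(6)=1214, T(7)=2430, T(8)=4862, T(9)=9726, T(10)=19454, T(11)=38910; answer 38910
Stage 3: Y2 = 38910; c = 2; remainder = value at the root: -5*(2)^4 + 7*(2)^3 + 9*(2)^2 - 4 = (-80) + (56) + (36) + (-4) = 8; answer 8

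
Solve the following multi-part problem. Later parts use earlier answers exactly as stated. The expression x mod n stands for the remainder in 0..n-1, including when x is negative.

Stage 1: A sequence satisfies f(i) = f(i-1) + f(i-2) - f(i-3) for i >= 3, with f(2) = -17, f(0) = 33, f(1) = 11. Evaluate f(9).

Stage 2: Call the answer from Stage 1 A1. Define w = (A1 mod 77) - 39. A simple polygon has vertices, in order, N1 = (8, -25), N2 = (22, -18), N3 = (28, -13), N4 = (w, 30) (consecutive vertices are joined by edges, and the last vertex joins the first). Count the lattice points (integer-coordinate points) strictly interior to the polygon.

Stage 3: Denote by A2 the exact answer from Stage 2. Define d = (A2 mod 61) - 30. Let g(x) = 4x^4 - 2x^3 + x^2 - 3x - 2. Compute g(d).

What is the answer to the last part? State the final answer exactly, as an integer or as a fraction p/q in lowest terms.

24838

Stage 1: f(3) = 1*(-17) + 1*(11) - 1*(33) = -39; iterating: f(3)=-39, f(4)=-67, f(5)=-89, f(6)=-117, f(7)=-139, f(8)=-167, f(9)=-189; answer -189
Stage 2: A1 = -189; w = 3; cross terms: (8*-18 - 22*-25)=406, (22*-13 - 28*-18)=218, (28*30 - 3*-13)=879, (3*-25 - 8*30)=-315; twice the area = |1188| = 1188; area = 594; boundary points = 7 + 1 + 1 + 5 = 14; strictly interior points = area - boundary/2 + 1 = 588; answer 588
Stage 3: A2 = 588; d = 9; 4*(9)^4 - 2*(9)^3 + 1*(9)^2 - 3*(9)^1 - 2 = (26244) + (-1458) + (81) + (-27) + (-2) = 24838; answer 24838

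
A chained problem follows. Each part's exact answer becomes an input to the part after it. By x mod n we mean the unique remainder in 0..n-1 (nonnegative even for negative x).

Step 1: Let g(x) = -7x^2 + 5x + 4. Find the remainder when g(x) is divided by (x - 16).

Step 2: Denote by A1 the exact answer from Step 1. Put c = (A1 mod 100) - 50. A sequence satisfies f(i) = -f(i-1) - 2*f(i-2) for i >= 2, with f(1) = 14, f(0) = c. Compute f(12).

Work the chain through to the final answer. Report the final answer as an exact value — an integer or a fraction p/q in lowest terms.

-2562

Step 1: remainder = value at the root: -7*(16)^2 + 5*(16)^1 + 4 = (-1792) + (80) + (4) = -1708; answer -1708
Step 2: A1 = -1708; c = 42; f(2) = -1*(14) - 2*(42) = -98; iterating: f(2)=-98, f(3)=70, f(4)=126, f(5)=-266, f(6)=14, f(7)=518, f(8)=-546, f(9)=-490, f(10)=1582, f(11)=-602, f(12)=-2562; answer -2562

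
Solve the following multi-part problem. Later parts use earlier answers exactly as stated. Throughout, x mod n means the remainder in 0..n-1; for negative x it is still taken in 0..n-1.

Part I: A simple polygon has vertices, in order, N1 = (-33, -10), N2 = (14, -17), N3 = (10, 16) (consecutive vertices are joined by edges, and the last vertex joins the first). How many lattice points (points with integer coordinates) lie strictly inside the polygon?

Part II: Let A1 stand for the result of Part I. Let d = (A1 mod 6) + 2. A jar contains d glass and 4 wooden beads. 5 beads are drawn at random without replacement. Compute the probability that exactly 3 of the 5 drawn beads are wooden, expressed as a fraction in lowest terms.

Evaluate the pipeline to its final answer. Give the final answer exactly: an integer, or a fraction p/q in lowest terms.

Part I: cross terms: (-33*-17 - 14*-10)=701, (14*16 - 10*-17)=394, (10*-10 - -33*16)=428; twice the area = |1523| = 1523; area = 1523/2; boundary points = 1 + 1 + 1 = 3; strictly interior points = area - boundary/2 + 1 = 761; answer 761
Part II: A1 = 761; d = 7; total draws C(11,5) = 462; favorable C(4,3)*C(7,2) = 84; P = 2/11; answer 2/11

2/11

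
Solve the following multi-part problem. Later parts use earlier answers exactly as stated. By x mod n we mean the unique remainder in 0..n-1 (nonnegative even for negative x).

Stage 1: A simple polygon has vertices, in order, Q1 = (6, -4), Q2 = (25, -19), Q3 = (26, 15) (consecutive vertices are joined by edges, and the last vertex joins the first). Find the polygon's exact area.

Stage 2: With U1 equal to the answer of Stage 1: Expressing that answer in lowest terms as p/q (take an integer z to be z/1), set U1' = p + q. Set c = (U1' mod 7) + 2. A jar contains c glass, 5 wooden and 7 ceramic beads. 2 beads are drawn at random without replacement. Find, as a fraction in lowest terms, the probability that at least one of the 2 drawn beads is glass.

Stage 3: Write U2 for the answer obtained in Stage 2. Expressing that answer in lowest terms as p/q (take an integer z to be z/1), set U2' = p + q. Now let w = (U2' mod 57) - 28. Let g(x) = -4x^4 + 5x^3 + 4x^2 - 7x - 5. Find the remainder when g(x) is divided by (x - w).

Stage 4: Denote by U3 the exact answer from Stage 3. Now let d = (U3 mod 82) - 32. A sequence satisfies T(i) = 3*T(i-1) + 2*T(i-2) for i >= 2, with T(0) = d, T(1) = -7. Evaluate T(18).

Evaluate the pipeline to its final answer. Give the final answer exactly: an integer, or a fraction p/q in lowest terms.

-1696842983

Stage 1: cross terms: (6*-19 - 25*-4)=-14, (25*15 - 26*-19)=869, (26*-4 - 6*15)=-194; twice the area = |661| = 661; area = 661/2; answer 661/2
Stage 2: U1 = 661/2; threaded value p + q = 663; c = 7; total draws C(19,2) = 171; complement C(12,2) = 66; favorable 171 - 66 = 105; P = 35/57; answer 35/57
Stage 3: U2 = 35/57; threaded value p + q = 92; w = 7; remainder = value at the root: -4*(7)^4 + 5*(7)^3 + 4*(7)^2 - 7*(7)^1 - 5 = (-9604) + (1715) + (196) + (-49) + (-5) = -7747; answer -7747
Stage 4: U3 = -7747; d = 11; T(2) = 3*(-7) + 2*(11) = 1; iterating: T(2)=1, T(3)=-11, T(4)=-31, T(5)=-115, T(6)=-407, T(7)=-1451, T(8)=-5167, T(9)=-18403, T(10)=-65543, T(11)=-233435, T(12)=-831391, T(13)=-2961043, T(14)=-10545911, T(15)=-37559819, T(16)=-133771279, T(17)=-476433475, T(18)=-1696842983; answer -1696842983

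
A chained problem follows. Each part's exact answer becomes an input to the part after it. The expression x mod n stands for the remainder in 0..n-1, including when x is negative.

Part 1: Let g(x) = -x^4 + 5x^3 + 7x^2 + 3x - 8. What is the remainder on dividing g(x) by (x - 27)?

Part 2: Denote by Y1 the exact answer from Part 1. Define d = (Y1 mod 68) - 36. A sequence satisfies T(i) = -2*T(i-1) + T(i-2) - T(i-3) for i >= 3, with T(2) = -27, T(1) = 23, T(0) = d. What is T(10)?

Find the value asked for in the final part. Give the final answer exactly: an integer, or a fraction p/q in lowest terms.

-71283

Part 1: remainder = value at the root: -1*(27)^4 + 5*(27)^3 + 7*(27)^2 + 3*(27)^1 - 8 = (-531441) + (98415) + (5103) + (81) + (-8) = -427850; answer -427850
Part 2: Y1 = -427850; d = -30; T(3) = -2*(-27) + 1*(23) - 1*(-30) = 107; iterating: T(3)=107, T(4)=-264, T(5)=662, T(6)=-1695, T(7)=4316, T(8)=-10989, T(9)=27989, T(10)=-71283; answer -71283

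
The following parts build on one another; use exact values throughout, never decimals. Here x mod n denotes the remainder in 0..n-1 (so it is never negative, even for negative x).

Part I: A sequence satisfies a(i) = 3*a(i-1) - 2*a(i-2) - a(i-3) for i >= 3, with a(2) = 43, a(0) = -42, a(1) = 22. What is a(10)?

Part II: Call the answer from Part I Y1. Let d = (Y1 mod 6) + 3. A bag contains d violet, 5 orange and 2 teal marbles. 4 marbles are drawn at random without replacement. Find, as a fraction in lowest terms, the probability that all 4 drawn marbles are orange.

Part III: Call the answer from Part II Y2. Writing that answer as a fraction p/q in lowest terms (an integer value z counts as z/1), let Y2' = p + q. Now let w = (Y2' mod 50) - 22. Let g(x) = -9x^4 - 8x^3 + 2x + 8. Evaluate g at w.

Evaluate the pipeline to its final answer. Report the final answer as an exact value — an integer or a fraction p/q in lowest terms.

Part I: a(3) = 3*(43) - 2*(22) - 1*(-42) = 127; iterating: a(3)=127, a(4)=273, a(5)=522, a(6)=893, a(7)=1362, a(8)=1778, a(9)=1717, a(10)=233; answer 233
Part II: Y1 = 233; d = 8; total draws C(15,4) = 1365; favorable C(5,4) = 5; P = 1/273; answer 1/273
Part III: Y2 = 1/273; threaded value p + q = 274; w = 2; -9*(2)^4 - 8*(2)^3 + 2*(2)^1 + 8 = (-144) + (-64) + (4) + (8) = -196; answer -196

-196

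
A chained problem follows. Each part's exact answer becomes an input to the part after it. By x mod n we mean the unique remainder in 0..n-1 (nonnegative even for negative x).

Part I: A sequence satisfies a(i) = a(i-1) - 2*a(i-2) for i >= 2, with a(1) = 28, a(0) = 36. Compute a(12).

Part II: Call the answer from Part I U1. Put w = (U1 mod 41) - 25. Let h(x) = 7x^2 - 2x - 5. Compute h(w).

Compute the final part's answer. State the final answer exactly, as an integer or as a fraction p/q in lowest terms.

864

Part I: a(2) = 1*(28) - 2*(36) = -44; iterating: a(2)=-44, a(3)=-100, a(4)=-12, a(5)=188, a(6)=212, a(7)=-164, a(8)=-588, a(9)=-260, a(10)=916, a(11)=1436, a(12)=-396; answer -396
Part II: U1 = -396; w = -11; 7*(-11)^2 - 2*(-11)^1 - 5 = (847) + (22) + (-5) = 864; answer 864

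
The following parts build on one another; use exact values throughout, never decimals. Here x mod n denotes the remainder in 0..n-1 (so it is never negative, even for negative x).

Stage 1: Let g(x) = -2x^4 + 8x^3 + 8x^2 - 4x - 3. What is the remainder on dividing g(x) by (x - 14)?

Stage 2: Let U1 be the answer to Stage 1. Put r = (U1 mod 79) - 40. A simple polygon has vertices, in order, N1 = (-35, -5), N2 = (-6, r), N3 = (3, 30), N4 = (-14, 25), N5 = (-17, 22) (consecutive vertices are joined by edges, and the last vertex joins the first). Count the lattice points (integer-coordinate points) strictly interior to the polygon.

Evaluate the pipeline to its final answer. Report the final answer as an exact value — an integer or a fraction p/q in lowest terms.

755

Stage 1: remainder = value at the root: -2*(14)^4 + 8*(14)^3 + 8*(14)^2 - 4*(14)^1 - 3 = (-76832) + (21952) + (1568) + (-56) + (-3) = -53371; answer -53371
Stage 2: U1 = -53371; r = -7; cross terms: (-35*-7 - -6*-5)=215, (-6*30 - 3*-7)=-159, (3*25 - -14*30)=495, (-14*22 - -17*25)=117, (-17*-5 - -35*22)=855; twice the area = |1523| = 1523; area = 1523/2; boundary points = 1 + 1 + 1 + 3 + 9 = 15; strictly interior points = area - boundary/2 + 1 = 755; answer 755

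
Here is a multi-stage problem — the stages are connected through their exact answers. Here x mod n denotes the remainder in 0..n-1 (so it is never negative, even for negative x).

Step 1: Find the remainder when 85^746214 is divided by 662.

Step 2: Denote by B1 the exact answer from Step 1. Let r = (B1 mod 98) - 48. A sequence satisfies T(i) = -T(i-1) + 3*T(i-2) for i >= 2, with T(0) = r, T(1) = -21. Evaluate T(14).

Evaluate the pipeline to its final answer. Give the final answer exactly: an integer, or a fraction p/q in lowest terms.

Step 1: squarings mod 662: 85^1=85, 85^2=605, 85^4=601, 85^8=411, 85^16=111, 85^32=405, 85^64=511, 85^128=293, 85^256=451, 85^512=167, 85^1024=85, 85^2048=605, 85^4096=601, 85^8192=411, 85^16384=111, 85^32768=405, 85^65536=511, 85^131072=293, 85^262144=451, 85^524288=167; 85^746214 = 85^2 * 85^4 * 85^32 * 85^64 * 85^128 * 85^512 * 85^8192 * 85^16384 * 85^65536 * 85^131072 * 85^524288 = 293 (mod 662); answer 293
Step 2: B1 = 293; r = 49; T(2) = -1*(-21) + 3*(49) = 168; iterating: T(2)=168, T(3)=-231, T(4)=735, T(5)=-1428, T(6)=3633, T(7)=-7917, T(8)=18816, T(9)=-42567, T(10)=99015, T(11)=-226716, T(12)=523761, T(13)=-1203909, T(14)=2775192; answer 2775192

2775192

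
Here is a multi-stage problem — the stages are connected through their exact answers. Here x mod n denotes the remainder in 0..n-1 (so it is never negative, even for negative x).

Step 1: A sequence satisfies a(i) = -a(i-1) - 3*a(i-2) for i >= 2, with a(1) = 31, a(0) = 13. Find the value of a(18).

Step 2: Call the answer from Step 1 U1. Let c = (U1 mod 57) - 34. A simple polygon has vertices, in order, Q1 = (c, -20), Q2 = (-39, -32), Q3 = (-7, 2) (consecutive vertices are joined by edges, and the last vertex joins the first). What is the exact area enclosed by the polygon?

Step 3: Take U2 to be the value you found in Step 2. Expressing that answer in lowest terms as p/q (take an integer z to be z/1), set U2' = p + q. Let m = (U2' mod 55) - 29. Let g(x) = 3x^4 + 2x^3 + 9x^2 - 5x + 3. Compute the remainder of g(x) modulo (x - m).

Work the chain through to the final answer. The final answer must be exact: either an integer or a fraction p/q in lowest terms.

Step 1: a(2) = -1*(31) - 3*(13) = -70; iterating: a(2)=-70, a(3)=-23, a(4)=233, a(5)=-164, a(6)=-535, a(7)=1027, a(8)=578, a(9)=-3659, a(10)=1925, a(11)=9052, a(12)=-14827, a(13)=-12329, a(14)=56810, a(15)=-19823, a(16)=-150607, a(17)=210076, a(18)=241745; answer 241745
Step 2: U1 = 241745; c = -26; cross terms: (-26*-32 - -39*-20)=52, (-39*2 - -7*-32)=-302, (-7*-20 - -26*2)=192; twice the area = |-58| = 58; area = 29; answer 29
Step 3: U2 = 29; threaded value p + q = 30; m = 1; remainder = value at the root: 3*(1)^4 + 2*(1)^3 + 9*(1)^2 - 5*(1)^1 + 3 = (3) + (2) + (9) + (-5) + (3) = 12; answer 12

12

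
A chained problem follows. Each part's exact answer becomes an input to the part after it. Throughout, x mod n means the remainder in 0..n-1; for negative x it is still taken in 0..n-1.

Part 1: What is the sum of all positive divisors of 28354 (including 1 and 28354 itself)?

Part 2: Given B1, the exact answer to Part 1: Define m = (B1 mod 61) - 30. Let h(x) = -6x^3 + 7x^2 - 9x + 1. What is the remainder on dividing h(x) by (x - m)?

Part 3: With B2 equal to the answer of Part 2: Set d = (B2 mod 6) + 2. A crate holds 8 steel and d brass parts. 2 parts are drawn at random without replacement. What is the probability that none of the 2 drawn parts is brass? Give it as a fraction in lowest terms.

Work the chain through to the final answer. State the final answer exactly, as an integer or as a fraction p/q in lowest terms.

Part 1: 28354 = 2 * 14177; sigma = (1 + 2) * (1 + 14177) = 3 * 14178 = 42534; answer 42534
Part 2: B1 = 42534; m = -13; remainder = value at the root: -6*(-13)^3 + 7*(-13)^2 - 9*(-13)^1 + 1 = (13182) + (1183) + (117) + (1) = 14483; answer 14483
Part 3: B2 = 14483; d = 7; total draws C(15,2) = 105; favorable C(8,2) = 28; P = 4/15; answer 4/15

4/15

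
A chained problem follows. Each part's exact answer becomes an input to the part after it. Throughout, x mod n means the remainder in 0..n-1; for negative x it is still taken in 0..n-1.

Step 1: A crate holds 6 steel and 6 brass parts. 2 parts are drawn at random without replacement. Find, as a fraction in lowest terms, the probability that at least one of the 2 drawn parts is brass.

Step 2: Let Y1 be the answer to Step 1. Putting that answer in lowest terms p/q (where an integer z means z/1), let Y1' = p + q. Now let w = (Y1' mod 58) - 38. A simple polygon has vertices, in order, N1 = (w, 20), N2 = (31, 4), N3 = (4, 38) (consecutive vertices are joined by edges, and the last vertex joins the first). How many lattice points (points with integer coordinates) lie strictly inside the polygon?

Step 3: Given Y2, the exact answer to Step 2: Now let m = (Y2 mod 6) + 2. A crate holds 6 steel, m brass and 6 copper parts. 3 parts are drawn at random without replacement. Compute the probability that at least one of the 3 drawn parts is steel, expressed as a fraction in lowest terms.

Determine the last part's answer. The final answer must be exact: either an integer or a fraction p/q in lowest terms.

Step 1: total draws C(12,2) = 66; complement C(6,2) = 15; favorable 66 - 15 = 51; P = 17/22; answer 17/22
Step 2: Y1 = 17/22; threaded value p + q = 39; w = 1; cross terms: (1*4 - 31*20)=-616, (31*38 - 4*4)=1162, (4*20 - 1*38)=42; twice the area = |588| = 588; area = 294; boundary points = 2 + 1 + 3 = 6; strictly interior points = area - boundary/2 + 1 = 292; answer 292
Step 3: Y2 = 292; m = 6; total draws C(18,3) = 816; complement C(12,3) = 220; favorable 816 - 220 = 596; P = 149/204; answer 149/204

149/204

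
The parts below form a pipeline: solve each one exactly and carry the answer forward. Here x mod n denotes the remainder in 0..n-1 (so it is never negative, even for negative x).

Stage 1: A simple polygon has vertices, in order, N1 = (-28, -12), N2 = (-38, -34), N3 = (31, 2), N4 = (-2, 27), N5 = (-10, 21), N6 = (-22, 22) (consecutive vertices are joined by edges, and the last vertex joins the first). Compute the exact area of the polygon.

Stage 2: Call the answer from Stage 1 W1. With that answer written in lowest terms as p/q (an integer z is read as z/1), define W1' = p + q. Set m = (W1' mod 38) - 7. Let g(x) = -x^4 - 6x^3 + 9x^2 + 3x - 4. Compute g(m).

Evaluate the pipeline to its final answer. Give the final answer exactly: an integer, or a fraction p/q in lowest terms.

-29776

Stage 1: cross terms: (-28*-34 - -38*-12)=496, (-38*2 - 31*-34)=978, (31*27 - -2*2)=841, (-2*21 - -10*27)=228, (-10*22 - -22*21)=242, (-22*-12 - -28*22)=880; twice the area = |3665| = 3665; area = 3665/2; answer 3665/2
Stage 2: W1 = 3665/2; threaded value p + q = 3667; m = 12; -1*(12)^4 - 6*(12)^3 + 9*(12)^2 + 3*(12)^1 - 4 = (-20736) + (-10368) + (1296) + (36) + (-4) = -29776; answer -29776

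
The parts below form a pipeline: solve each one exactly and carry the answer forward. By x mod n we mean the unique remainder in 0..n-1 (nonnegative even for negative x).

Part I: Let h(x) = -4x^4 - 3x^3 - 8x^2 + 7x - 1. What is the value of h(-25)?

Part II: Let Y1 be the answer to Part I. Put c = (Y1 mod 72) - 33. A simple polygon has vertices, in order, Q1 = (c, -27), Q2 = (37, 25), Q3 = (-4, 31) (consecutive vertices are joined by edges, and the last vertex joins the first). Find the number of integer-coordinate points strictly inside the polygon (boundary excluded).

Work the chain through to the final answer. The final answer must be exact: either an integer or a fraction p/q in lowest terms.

1110

Part I: -4*(-25)^4 - 3*(-25)^3 - 8*(-25)^2 + 7*(-25)^1 - 1 = (-1562500) + (46875) + (-5000) + (-175) + (-1) = -1520801; answer -1520801
Part II: Y1 = -1520801; c = 22; cross terms: (22*25 - 37*-27)=1549, (37*31 - -4*25)=1247, (-4*-27 - 22*31)=-574; twice the area = |2222| = 2222; area = 1111; boundary points = 1 + 1 + 2 = 4; strictly interior points = area - boundary/2 + 1 = 1110; answer 1110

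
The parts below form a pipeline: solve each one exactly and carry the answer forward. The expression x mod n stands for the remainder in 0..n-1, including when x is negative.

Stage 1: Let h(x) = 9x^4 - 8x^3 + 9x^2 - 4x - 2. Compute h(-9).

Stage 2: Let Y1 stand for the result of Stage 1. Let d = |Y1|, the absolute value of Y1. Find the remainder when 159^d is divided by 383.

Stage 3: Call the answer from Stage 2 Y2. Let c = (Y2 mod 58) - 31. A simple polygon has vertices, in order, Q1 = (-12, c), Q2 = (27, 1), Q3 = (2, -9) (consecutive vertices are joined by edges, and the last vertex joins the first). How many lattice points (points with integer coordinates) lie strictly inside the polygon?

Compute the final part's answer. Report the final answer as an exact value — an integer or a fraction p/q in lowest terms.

Stage 1: 9*(-9)^4 - 8*(-9)^3 + 9*(-9)^2 - 4*(-9)^1 - 2 = (59049) + (5832) + (729) + (36) + (-2) = 65644; answer 65644
Stage 2: Y1 = 65644; d = 65644; squarings mod 383: 159^1=159, 159^2=3, 159^4=9, 159^8=81, 159^16=50, 159^32=202, 159^64=206, 159^128=306, 159^256=184, 159^512=152, 159^1024=124, 159^2048=56, 159^4096=72, 159^8192=205, 159^16384=278, 159^32768=301, 159^65536=213; 159^65644 = 159^4 * 159^8 * 159^32 * 159^64 * 159^65536 = 344 (mod 383); answer 344
Stage 3: Y2 = 344; c = 23; cross terms: (-12*1 - 27*23)=-633, (27*-9 - 2*1)=-245, (2*23 - -12*-9)=-62; twice the area = |-940| = 940; area = 470; boundary points = 1 + 5 + 2 = 8; strictly interior points = area - boundary/2 + 1 = 467; answer 467

467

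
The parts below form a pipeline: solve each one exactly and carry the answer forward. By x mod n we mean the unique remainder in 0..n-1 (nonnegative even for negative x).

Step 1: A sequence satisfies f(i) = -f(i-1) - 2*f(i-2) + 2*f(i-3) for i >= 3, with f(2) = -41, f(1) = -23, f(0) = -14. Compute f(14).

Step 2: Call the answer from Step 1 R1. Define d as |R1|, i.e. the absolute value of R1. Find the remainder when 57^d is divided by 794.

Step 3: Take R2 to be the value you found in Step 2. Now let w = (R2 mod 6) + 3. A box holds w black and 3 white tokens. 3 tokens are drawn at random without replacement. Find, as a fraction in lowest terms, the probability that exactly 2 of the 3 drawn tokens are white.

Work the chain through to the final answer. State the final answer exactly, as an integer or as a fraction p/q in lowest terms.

12/35

Step 1: f(3) = -1*(-41) - 2*(-23) + 2*(-14) = 59; iterating: f(3)=59, f(4)=-23, f(5)=-177, f(6)=341, f(7)=-33, f(8)=-1003, f(9)=1751, f(10)=189, f(11)=-5697, f(12)=8821, f(13)=2951, f(14)=-31987; answer -31987
Step 2: R1 = -31987; d = 31987; squarings mod 794: 57^1=57, 57^2=73, 57^4=565, 57^8=37, 57^16=575, 57^32=321, 57^64=615, 57^128=281, 57^256=355, 57^512=573, 57^1024=407, 57^2048=497, 57^4096=75, 57^8192=67, 57^16384=519; 57^31987 = 57^1 * 57^2 * 57^16 * 57^32 * 57^64 * 57^128 * 57^1024 * 57^2048 * 57^4096 * 57^8192 * 57^16384 = 475 (mod 794); answer 475
Step 3: R2 = 475; w = 4; total draws C(7,3) = 35; favorable C(3,2)*C(4,1) = 12; P = 12/35; answer 12/35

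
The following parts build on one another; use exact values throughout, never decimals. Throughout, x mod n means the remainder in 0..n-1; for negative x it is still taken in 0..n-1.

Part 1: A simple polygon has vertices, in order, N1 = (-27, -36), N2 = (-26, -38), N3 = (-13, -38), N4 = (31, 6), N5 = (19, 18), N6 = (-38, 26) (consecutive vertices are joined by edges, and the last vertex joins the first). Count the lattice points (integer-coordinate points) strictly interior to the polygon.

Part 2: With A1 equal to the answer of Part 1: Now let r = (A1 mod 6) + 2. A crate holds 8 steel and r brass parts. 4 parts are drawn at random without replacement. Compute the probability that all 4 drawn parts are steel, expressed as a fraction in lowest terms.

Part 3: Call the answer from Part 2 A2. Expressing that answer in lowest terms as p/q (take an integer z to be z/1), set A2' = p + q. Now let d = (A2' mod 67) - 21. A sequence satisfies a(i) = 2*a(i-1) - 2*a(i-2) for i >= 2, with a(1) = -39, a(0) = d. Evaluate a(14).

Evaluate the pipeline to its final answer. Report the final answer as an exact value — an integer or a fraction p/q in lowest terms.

7424

Part 1: cross terms: (-27*-38 - -26*-36)=90, (-26*-38 - -13*-38)=494, (-13*6 - 31*-38)=1100, (31*18 - 19*6)=444, (19*26 - -38*18)=1178, (-38*-36 - -27*26)=2070; twice the area = |5376| = 5376; area = 2688; boundary points = 1 + 13 + 44 + 12 + 1 + 1 = 72; strictly interior points = area - boundary/2 + 1 = 2653; answer 2653
Part 2: A1 = 2653; r = 3; total draws C(11,4) = 330; favorable C(8,4) = 70; P = 7/33; answer 7/33
Part 3: A2 = 7/33; threaded value p + q = 40; d = 19; a(2) = 2*(-39) - 2*(19) = -116; iterating: a(2)=-116, a(3)=-154, a(4)=-76, a(5)=156, a(6)=464, a(7)=616, a(8)=304, a(9)=-624, a(10)=-1856, a(11)=-2464, a(12)=-1216, a(13)=2496, a(14)=7424; answer 7424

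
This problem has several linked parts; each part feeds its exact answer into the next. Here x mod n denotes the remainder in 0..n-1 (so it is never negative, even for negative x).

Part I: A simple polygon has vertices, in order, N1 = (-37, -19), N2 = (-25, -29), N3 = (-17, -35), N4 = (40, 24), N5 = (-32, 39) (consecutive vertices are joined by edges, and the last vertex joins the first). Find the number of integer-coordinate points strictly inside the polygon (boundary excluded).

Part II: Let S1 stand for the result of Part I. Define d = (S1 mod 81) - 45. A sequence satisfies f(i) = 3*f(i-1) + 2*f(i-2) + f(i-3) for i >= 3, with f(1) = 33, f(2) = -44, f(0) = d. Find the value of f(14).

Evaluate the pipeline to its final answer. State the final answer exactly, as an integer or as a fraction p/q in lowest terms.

Part I: cross terms: (-37*-29 - -25*-19)=598, (-25*-35 - -17*-29)=382, (-17*24 - 40*-35)=992, (40*39 - -32*24)=2328, (-32*-19 - -37*39)=2051; twice the area = |6351| = 6351; area = 6351/2; boundary points = 2 + 2 + 1 + 3 + 1 = 9; strictly interior points = area - boundary/2 + 1 = 3172; answer 3172
Part II: S1 = 3172; d = -32; f(3) = 3*(-44) + 2*(33) + 1*(-32) = -98; iterating: f(3)=-98, f(4)=-349, f(5)=-1287, f(6)=-4657, f(7)=-16894, f(8)=-61283, f(9)=-222294, f(10)=-806342, f(11)=-2924897, f(12)=-10609669, f(13)=-38485143, f(14)=-139599664; answer -139599664

-139599664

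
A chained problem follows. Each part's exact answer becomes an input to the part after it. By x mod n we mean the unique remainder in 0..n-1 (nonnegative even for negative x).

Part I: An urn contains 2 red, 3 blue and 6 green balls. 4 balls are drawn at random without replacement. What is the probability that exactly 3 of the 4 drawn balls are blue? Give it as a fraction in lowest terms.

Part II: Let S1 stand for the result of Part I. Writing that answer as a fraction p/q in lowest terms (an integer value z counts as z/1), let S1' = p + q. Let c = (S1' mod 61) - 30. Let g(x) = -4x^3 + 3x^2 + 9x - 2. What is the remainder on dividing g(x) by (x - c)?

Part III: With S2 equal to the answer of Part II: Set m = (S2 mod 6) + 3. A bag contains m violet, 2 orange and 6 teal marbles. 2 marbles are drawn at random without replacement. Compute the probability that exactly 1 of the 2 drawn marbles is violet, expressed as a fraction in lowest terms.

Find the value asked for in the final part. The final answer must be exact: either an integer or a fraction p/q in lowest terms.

Part I: total draws C(11,4) = 330; favorable C(3,3)*C(8,1) = 8; P = 4/165; answer 4/165
Part II: S1 = 4/165; threaded value p + q = 169; c = 17; remainder = value at the root: -4*(17)^3 + 3*(17)^2 + 9*(17)^1 - 2 = (-19652) + (867) + (153) + (-2) = -18634; answer -18634
Part III: S2 = -18634; m = 5; total draws C(13,2) = 78; favorable C(5,1)*C(8,1) = 40; P = 20/39; answer 20/39

20/39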